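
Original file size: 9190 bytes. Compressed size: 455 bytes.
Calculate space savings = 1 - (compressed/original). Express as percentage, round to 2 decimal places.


ratio = compressed/original = 455/9190 = 0.04951
savings = 1 - ratio = 1 - 0.04951 = 0.95049
as a percentage: 0.95049 * 100 = 95.05%

Space savings = 1 - 455/9190 = 95.05%


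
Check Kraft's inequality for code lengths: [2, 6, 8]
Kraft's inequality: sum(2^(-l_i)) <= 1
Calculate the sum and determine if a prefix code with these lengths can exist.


Sum = 2^(-2) + 2^(-6) + 2^(-8)
    = 0.25 + 0.015625 + 0.00390625
    = 69/256 = 0.26953125
Since 0.26953125 <= 1, Kraft's inequality IS satisfied.
A prefix code with these lengths CAN exist.

Kraft sum = 0.26953125. Satisfied.


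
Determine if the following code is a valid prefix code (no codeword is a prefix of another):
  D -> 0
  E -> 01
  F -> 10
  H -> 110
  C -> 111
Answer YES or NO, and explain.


Checking each pair (does one codeword prefix another?):
  D='0' vs E='01': prefix -- VIOLATION

NO -- this is NOT a valid prefix code. D (0) is a prefix of E (01).


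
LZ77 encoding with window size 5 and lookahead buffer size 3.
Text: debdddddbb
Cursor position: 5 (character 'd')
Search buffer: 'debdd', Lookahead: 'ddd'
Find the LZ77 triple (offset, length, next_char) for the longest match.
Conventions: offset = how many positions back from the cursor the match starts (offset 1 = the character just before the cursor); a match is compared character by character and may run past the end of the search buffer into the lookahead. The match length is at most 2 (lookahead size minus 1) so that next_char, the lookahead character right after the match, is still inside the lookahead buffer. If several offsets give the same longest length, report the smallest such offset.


Try each offset into the search buffer:
  offset=1 (pos 4, char 'd'): match length 2
  offset=2 (pos 3, char 'd'): match length 2
  offset=3 (pos 2, char 'b'): match length 0
  offset=4 (pos 1, char 'e'): match length 0
  offset=5 (pos 0, char 'd'): match length 1
Longest match has length 2, found at offsets 1, 2; take the smallest, offset 1.
next_char = character at position 5 + 2 = 7 -> 'd'

Best match: offset=1, length=2 (matching 'dd' starting at position 4)
LZ77 triple: (1, 2, 'd')


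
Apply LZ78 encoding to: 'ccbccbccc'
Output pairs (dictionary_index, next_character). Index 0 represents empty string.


LZ78 encoding steps:
Dictionary: {0: ''}
Step 1: w='' (idx 0), next='c' -> output (0, 'c'), add 'c' as idx 1
Step 2: w='c' (idx 1), next='b' -> output (1, 'b'), add 'cb' as idx 2
Step 3: w='c' (idx 1), next='c' -> output (1, 'c'), add 'cc' as idx 3
Step 4: w='' (idx 0), next='b' -> output (0, 'b'), add 'b' as idx 4
Step 5: w='cc' (idx 3), next='c' -> output (3, 'c'), add 'ccc' as idx 5


Encoded: [(0, 'c'), (1, 'b'), (1, 'c'), (0, 'b'), (3, 'c')]


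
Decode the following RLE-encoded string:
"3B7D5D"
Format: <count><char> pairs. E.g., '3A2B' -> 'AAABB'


Expanding each <count><char> pair:
  3B -> 'BBB'
  7D -> 'DDDDDDD'
  5D -> 'DDDDD'

Decoded = BBBDDDDDDDDDDDD


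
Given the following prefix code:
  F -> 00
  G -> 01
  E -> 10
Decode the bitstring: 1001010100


Decoding step by step:
Bits 10 -> E
Bits 01 -> G
Bits 01 -> G
Bits 01 -> G
Bits 00 -> F


Decoded message: EGGGF


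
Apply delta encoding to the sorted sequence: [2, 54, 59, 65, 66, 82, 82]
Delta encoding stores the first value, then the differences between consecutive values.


First value: 2
Deltas:
  54 - 2 = 52
  59 - 54 = 5
  65 - 59 = 6
  66 - 65 = 1
  82 - 66 = 16
  82 - 82 = 0


Delta encoded: [2, 52, 5, 6, 1, 16, 0]


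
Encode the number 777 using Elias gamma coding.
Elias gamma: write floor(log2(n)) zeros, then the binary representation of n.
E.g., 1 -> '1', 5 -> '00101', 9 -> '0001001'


num_bits = floor(log2(777)) + 1 = 10
leading_zeros = num_bits - 1 = 9
binary(777) = 1100001001

Elias gamma(777) = '000000000' + '1100001001' = 0000000001100001001 (19 bits)


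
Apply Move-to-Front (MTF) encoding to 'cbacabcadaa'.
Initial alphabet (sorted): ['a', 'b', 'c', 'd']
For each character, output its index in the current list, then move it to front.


MTF encoding:
'c': index 2 in ['a', 'b', 'c', 'd'] -> ['c', 'a', 'b', 'd']
'b': index 2 in ['c', 'a', 'b', 'd'] -> ['b', 'c', 'a', 'd']
'a': index 2 in ['b', 'c', 'a', 'd'] -> ['a', 'b', 'c', 'd']
'c': index 2 in ['a', 'b', 'c', 'd'] -> ['c', 'a', 'b', 'd']
'a': index 1 in ['c', 'a', 'b', 'd'] -> ['a', 'c', 'b', 'd']
'b': index 2 in ['a', 'c', 'b', 'd'] -> ['b', 'a', 'c', 'd']
'c': index 2 in ['b', 'a', 'c', 'd'] -> ['c', 'b', 'a', 'd']
'a': index 2 in ['c', 'b', 'a', 'd'] -> ['a', 'c', 'b', 'd']
'd': index 3 in ['a', 'c', 'b', 'd'] -> ['d', 'a', 'c', 'b']
'a': index 1 in ['d', 'a', 'c', 'b'] -> ['a', 'd', 'c', 'b']
'a': index 0 in ['a', 'd', 'c', 'b'] -> ['a', 'd', 'c', 'b']


Output: [2, 2, 2, 2, 1, 2, 2, 2, 3, 1, 0]


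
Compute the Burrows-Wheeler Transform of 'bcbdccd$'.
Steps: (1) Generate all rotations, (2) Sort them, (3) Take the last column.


Rotations (sorted):
  0: $bcbdccd -> last char: d
  1: bcbdccd$ -> last char: $
  2: bdccd$bc -> last char: c
  3: cbdccd$b -> last char: b
  4: ccd$bcbd -> last char: d
  5: cd$bcbdc -> last char: c
  6: d$bcbdcc -> last char: c
  7: dccd$bcb -> last char: b


BWT = d$cbdccb


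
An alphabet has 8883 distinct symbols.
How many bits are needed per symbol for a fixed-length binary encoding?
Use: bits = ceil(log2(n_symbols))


log2(8883) = 13.1168
Bracket: 2^13 = 8192 < 8883 <= 2^14 = 16384
So ceil(log2(8883)) = 14

bits = ceil(log2(8883)) = ceil(13.1168) = 14 bits


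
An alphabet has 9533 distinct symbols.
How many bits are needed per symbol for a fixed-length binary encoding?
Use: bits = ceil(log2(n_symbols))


log2(9533) = 13.2187
Bracket: 2^13 = 8192 < 9533 <= 2^14 = 16384
So ceil(log2(9533)) = 14

bits = ceil(log2(9533)) = ceil(13.2187) = 14 bits


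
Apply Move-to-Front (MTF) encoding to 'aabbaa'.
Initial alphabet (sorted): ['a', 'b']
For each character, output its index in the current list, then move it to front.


MTF encoding:
'a': index 0 in ['a', 'b'] -> ['a', 'b']
'a': index 0 in ['a', 'b'] -> ['a', 'b']
'b': index 1 in ['a', 'b'] -> ['b', 'a']
'b': index 0 in ['b', 'a'] -> ['b', 'a']
'a': index 1 in ['b', 'a'] -> ['a', 'b']
'a': index 0 in ['a', 'b'] -> ['a', 'b']


Output: [0, 0, 1, 0, 1, 0]


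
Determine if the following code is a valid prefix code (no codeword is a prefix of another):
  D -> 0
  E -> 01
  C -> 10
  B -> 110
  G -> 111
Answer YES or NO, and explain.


Checking each pair (does one codeword prefix another?):
  D='0' vs E='01': prefix -- VIOLATION

NO -- this is NOT a valid prefix code. D (0) is a prefix of E (01).


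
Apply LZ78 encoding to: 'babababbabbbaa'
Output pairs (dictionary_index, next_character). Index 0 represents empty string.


LZ78 encoding steps:
Dictionary: {0: ''}
Step 1: w='' (idx 0), next='b' -> output (0, 'b'), add 'b' as idx 1
Step 2: w='' (idx 0), next='a' -> output (0, 'a'), add 'a' as idx 2
Step 3: w='b' (idx 1), next='a' -> output (1, 'a'), add 'ba' as idx 3
Step 4: w='ba' (idx 3), next='b' -> output (3, 'b'), add 'bab' as idx 4
Step 5: w='bab' (idx 4), next='b' -> output (4, 'b'), add 'babb' as idx 5
Step 6: w='ba' (idx 3), next='a' -> output (3, 'a'), add 'baa' as idx 6


Encoded: [(0, 'b'), (0, 'a'), (1, 'a'), (3, 'b'), (4, 'b'), (3, 'a')]


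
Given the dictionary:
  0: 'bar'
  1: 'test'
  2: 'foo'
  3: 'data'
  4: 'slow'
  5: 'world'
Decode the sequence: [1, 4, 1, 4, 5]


Look up each index in the dictionary:
  1 -> 'test'
  4 -> 'slow'
  1 -> 'test'
  4 -> 'slow'
  5 -> 'world'

Decoded: "test slow test slow world"


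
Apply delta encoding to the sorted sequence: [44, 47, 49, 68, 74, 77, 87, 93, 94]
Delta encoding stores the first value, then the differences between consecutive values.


First value: 44
Deltas:
  47 - 44 = 3
  49 - 47 = 2
  68 - 49 = 19
  74 - 68 = 6
  77 - 74 = 3
  87 - 77 = 10
  93 - 87 = 6
  94 - 93 = 1


Delta encoded: [44, 3, 2, 19, 6, 3, 10, 6, 1]


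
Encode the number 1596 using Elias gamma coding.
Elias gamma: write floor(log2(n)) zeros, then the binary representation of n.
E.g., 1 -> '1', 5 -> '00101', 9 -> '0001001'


num_bits = floor(log2(1596)) + 1 = 11
leading_zeros = num_bits - 1 = 10
binary(1596) = 11000111100

Elias gamma(1596) = '0000000000' + '11000111100' = 000000000011000111100 (21 bits)


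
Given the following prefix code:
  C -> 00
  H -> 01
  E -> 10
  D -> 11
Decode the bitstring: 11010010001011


Decoding step by step:
Bits 11 -> D
Bits 01 -> H
Bits 00 -> C
Bits 10 -> E
Bits 00 -> C
Bits 10 -> E
Bits 11 -> D


Decoded message: DHCECED


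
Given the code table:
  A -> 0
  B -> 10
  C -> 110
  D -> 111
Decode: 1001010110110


Decoding:
10 -> B
0 -> A
10 -> B
10 -> B
110 -> C
110 -> C


Result: BABBCC


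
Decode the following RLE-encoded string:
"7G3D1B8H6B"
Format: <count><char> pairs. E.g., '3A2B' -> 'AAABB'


Expanding each <count><char> pair:
  7G -> 'GGGGGGG'
  3D -> 'DDD'
  1B -> 'B'
  8H -> 'HHHHHHHH'
  6B -> 'BBBBBB'

Decoded = GGGGGGGDDDBHHHHHHHHBBBBBB


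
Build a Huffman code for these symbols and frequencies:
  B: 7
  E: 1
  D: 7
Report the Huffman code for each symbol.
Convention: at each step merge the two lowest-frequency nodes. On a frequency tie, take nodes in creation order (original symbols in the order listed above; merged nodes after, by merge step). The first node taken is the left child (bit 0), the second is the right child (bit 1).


Huffman tree construction:
Step 1: Merge E(1) + B(7) = 8
Step 2: Merge D(7) + (E+B)(8) = 15
Read each symbol's code off the tree from the root (left child = 0, right child = 1).

Codes:
  B: 11 (length 2)
  E: 10 (length 2)
  D: 0 (length 1)
Average code length: 23/15 = 1.5333 bits/symbol


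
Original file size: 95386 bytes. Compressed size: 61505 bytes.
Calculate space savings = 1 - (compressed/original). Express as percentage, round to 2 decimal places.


ratio = compressed/original = 61505/95386 = 0.644801
savings = 1 - ratio = 1 - 0.644801 = 0.355199
as a percentage: 0.355199 * 100 = 35.52%

Space savings = 1 - 61505/95386 = 35.52%


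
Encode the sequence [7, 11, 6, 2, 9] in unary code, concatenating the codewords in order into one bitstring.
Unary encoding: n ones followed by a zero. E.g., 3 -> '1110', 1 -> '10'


Encode each number as n ones followed by a terminating 0:
  7 -> 11111110 (8 bits)
  11 -> 111111111110 (12 bits)
  6 -> 1111110 (7 bits)
  2 -> 110 (3 bits)
  9 -> 1111111110 (10 bits)
Total length = 8 + 12 + 7 + 3 + 10 = 40 bits.

Unary([7, 11, 6, 2, 9]) = 1111111011111111111011111101101111111110 (40 bits)


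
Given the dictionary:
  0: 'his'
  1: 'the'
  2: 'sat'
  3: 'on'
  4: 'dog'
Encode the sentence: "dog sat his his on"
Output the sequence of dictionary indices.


Look up each word in the dictionary:
  'dog' -> 4
  'sat' -> 2
  'his' -> 0
  'his' -> 0
  'on' -> 3

Encoded: [4, 2, 0, 0, 3]


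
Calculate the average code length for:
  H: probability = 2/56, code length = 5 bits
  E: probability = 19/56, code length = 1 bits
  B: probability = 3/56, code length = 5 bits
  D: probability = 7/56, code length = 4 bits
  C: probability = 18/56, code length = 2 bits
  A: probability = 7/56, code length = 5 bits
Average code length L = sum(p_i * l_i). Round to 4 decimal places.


Weighted contributions p_i * l_i:
  H: (2/56) * 5 = 10/56
  E: (19/56) * 1 = 19/56
  B: (3/56) * 5 = 15/56
  D: (7/56) * 4 = 28/56
  C: (18/56) * 2 = 36/56
  A: (7/56) * 5 = 35/56
Sum = (10 + 19 + 15 + 28 + 36 + 35)/56 = 143/56

L = 143/56 = 2.5536 bits/symbol


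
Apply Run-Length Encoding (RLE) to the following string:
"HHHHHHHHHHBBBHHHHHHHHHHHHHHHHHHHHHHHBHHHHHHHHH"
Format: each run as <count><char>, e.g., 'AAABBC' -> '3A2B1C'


Scanning runs left to right:
  i=0: run of 'H' x 10 -> '10H'
  i=10: run of 'B' x 3 -> '3B'
  i=13: run of 'H' x 23 -> '23H'
  i=36: run of 'B' x 1 -> '1B'
  i=37: run of 'H' x 9 -> '9H'

RLE = 10H3B23H1B9H


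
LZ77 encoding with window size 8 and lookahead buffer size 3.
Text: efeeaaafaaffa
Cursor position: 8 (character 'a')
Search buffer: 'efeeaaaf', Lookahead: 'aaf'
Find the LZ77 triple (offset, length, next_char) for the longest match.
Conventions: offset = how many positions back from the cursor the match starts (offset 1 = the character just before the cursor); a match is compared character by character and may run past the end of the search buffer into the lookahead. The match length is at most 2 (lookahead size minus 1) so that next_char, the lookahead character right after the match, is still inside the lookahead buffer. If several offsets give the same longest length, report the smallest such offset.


Try each offset into the search buffer:
  offset=1 (pos 7, char 'f'): match length 0
  offset=2 (pos 6, char 'a'): match length 1
  offset=3 (pos 5, char 'a'): match length 2
  offset=4 (pos 4, char 'a'): match length 2
  offset=5 (pos 3, char 'e'): match length 0
  offset=6 (pos 2, char 'e'): match length 0
  offset=7 (pos 1, char 'f'): match length 0
  offset=8 (pos 0, char 'e'): match length 0
Longest match has length 2, found at offsets 3, 4; take the smallest, offset 3.
next_char = character at position 8 + 2 = 10 -> 'f'

Best match: offset=3, length=2 (matching 'aa' starting at position 5)
LZ77 triple: (3, 2, 'f')


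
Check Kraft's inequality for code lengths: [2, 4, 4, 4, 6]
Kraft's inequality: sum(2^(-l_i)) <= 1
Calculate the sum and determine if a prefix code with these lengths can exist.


Sum = 2^(-2) + 2^(-4) + 2^(-4) + 2^(-4) + 2^(-6)
    = 0.25 + 0.0625 + 0.0625 + 0.0625 + 0.015625
    = 29/64 = 0.453125
Since 0.453125 <= 1, Kraft's inequality IS satisfied.
A prefix code with these lengths CAN exist.

Kraft sum = 0.453125. Satisfied.


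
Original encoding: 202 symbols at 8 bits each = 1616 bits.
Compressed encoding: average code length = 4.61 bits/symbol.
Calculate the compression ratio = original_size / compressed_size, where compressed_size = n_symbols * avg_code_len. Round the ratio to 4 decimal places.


original_size = n_symbols * orig_bits = 202 * 8 = 1616 bits
compressed_size = n_symbols * avg_code_len = 202 * 4.61 = 931.22 bits
ratio = original_size / compressed_size = 1616 / 931.22 = 1.7354

Compression ratio = 1.7354


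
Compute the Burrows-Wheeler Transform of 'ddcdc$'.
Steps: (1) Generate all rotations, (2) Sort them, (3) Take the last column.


Rotations (sorted):
  0: $ddcdc -> last char: c
  1: c$ddcd -> last char: d
  2: cdc$dd -> last char: d
  3: dc$ddc -> last char: c
  4: dcdc$d -> last char: d
  5: ddcdc$ -> last char: $


BWT = cddcd$


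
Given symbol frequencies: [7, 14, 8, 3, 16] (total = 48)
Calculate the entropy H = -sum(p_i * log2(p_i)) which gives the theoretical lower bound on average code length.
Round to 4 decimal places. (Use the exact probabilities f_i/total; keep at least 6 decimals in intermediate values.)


Per-symbol terms -p_i * log2(p_i) with p_i = f_i/48:
  p = 7/48 = 0.145833: log2(p) = -2.777608, -p*log2(p) = 0.405068
  p = 14/48 = 0.291667: log2(p) = -1.777608, -p*log2(p) = 0.518469
  p = 8/48 = 0.166667: log2(p) = -2.584963, -p*log2(p) = 0.430827
  p = 3/48 = 0.062500: log2(p) = -4.000000, -p*log2(p) = 0.250000
  p = 16/48 = 0.333333: log2(p) = -1.584963, -p*log2(p) = 0.528321
H = 0.405068 + 0.518469 + 0.430827 + 0.250000 + 0.528321 = 2.132685

H = 2.1327 bits/symbol


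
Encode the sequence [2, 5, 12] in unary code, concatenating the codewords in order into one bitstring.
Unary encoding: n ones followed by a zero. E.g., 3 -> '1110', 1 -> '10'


Encode each number as n ones followed by a terminating 0:
  2 -> 110 (3 bits)
  5 -> 111110 (6 bits)
  12 -> 1111111111110 (13 bits)
Total length = 3 + 6 + 13 = 22 bits.

Unary([2, 5, 12]) = 1101111101111111111110 (22 bits)


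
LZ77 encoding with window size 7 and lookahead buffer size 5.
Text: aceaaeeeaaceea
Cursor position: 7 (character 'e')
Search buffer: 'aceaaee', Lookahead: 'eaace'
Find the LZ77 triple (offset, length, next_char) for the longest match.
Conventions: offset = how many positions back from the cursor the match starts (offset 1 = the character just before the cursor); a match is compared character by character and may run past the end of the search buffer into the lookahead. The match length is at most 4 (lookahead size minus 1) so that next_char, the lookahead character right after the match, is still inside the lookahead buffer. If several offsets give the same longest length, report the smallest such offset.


Try each offset into the search buffer:
  offset=1 (pos 6, char 'e'): match length 1
  offset=2 (pos 5, char 'e'): match length 1
  offset=3 (pos 4, char 'a'): match length 0
  offset=4 (pos 3, char 'a'): match length 0
  offset=5 (pos 2, char 'e'): match length 3
  offset=6 (pos 1, char 'c'): match length 0
  offset=7 (pos 0, char 'a'): match length 0
Longest match has length 3 at offset 5.
next_char = character at position 7 + 3 = 10 -> 'c'

Best match: offset=5, length=3 (matching 'eaa' starting at position 2)
LZ77 triple: (5, 3, 'c')


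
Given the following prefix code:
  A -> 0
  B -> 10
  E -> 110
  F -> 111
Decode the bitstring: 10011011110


Decoding step by step:
Bits 10 -> B
Bits 0 -> A
Bits 110 -> E
Bits 111 -> F
Bits 10 -> B


Decoded message: BAEFB


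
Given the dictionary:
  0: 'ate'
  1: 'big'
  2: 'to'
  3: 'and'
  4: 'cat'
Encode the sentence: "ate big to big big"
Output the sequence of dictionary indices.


Look up each word in the dictionary:
  'ate' -> 0
  'big' -> 1
  'to' -> 2
  'big' -> 1
  'big' -> 1

Encoded: [0, 1, 2, 1, 1]


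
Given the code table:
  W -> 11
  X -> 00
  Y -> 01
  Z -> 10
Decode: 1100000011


Decoding:
11 -> W
00 -> X
00 -> X
00 -> X
11 -> W


Result: WXXXW


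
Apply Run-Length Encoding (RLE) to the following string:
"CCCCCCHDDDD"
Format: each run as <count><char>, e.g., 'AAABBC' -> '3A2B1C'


Scanning runs left to right:
  i=0: run of 'C' x 6 -> '6C'
  i=6: run of 'H' x 1 -> '1H'
  i=7: run of 'D' x 4 -> '4D'

RLE = 6C1H4D


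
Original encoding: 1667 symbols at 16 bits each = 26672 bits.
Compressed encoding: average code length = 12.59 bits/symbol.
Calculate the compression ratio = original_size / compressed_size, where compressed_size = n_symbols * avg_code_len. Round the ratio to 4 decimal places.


original_size = n_symbols * orig_bits = 1667 * 16 = 26672 bits
compressed_size = n_symbols * avg_code_len = 1667 * 12.59 = 20987.53 bits
ratio = original_size / compressed_size = 26672 / 20987.53 = 1.2708

Compression ratio = 1.2708


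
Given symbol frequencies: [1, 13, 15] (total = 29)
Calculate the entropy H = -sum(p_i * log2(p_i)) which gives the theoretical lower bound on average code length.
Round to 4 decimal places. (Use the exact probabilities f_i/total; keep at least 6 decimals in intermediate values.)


Per-symbol terms -p_i * log2(p_i) with p_i = f_i/29:
  p = 1/29 = 0.034483: log2(p) = -4.857981, -p*log2(p) = 0.167517
  p = 13/29 = 0.448276: log2(p) = -1.157541, -p*log2(p) = 0.518898
  p = 15/29 = 0.517241: log2(p) = -0.951090, -p*log2(p) = 0.491943
H = 0.167517 + 0.518898 + 0.491943 = 1.178358

H = 1.1784 bits/symbol


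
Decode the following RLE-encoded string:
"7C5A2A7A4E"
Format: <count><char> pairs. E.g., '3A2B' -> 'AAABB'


Expanding each <count><char> pair:
  7C -> 'CCCCCCC'
  5A -> 'AAAAA'
  2A -> 'AA'
  7A -> 'AAAAAAA'
  4E -> 'EEEE'

Decoded = CCCCCCCAAAAAAAAAAAAAAEEEE


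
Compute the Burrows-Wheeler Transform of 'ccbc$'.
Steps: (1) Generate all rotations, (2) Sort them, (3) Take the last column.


Rotations (sorted):
  0: $ccbc -> last char: c
  1: bc$cc -> last char: c
  2: c$ccb -> last char: b
  3: cbc$c -> last char: c
  4: ccbc$ -> last char: $


BWT = ccbc$


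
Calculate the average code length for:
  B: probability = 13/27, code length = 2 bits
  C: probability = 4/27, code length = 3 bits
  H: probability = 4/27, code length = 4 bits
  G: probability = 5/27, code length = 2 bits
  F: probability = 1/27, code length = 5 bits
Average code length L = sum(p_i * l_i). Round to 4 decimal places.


Weighted contributions p_i * l_i:
  B: (13/27) * 2 = 26/27
  C: (4/27) * 3 = 12/27
  H: (4/27) * 4 = 16/27
  G: (5/27) * 2 = 10/27
  F: (1/27) * 5 = 5/27
Sum = (26 + 12 + 16 + 10 + 5)/27 = 69/27

L = 69/27 = 2.5556 bits/symbol


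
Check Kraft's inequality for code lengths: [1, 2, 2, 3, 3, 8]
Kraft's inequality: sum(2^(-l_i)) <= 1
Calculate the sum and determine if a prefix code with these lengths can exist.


Sum = 2^(-1) + 2^(-2) + 2^(-2) + 2^(-3) + 2^(-3) + 2^(-8)
    = 0.5 + 0.25 + 0.25 + 0.125 + 0.125 + 0.00390625
    = 321/256 = 1.25390625
Since 1.25390625 > 1, Kraft's inequality is NOT satisfied.
A prefix code with these lengths CANNOT exist.

Kraft sum = 1.25390625. Not satisfied.


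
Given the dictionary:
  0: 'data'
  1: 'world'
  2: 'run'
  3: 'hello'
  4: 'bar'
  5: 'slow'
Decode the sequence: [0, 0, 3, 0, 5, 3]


Look up each index in the dictionary:
  0 -> 'data'
  0 -> 'data'
  3 -> 'hello'
  0 -> 'data'
  5 -> 'slow'
  3 -> 'hello'

Decoded: "data data hello data slow hello"


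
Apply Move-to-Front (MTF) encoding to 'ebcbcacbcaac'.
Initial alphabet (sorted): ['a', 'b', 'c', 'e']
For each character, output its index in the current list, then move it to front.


MTF encoding:
'e': index 3 in ['a', 'b', 'c', 'e'] -> ['e', 'a', 'b', 'c']
'b': index 2 in ['e', 'a', 'b', 'c'] -> ['b', 'e', 'a', 'c']
'c': index 3 in ['b', 'e', 'a', 'c'] -> ['c', 'b', 'e', 'a']
'b': index 1 in ['c', 'b', 'e', 'a'] -> ['b', 'c', 'e', 'a']
'c': index 1 in ['b', 'c', 'e', 'a'] -> ['c', 'b', 'e', 'a']
'a': index 3 in ['c', 'b', 'e', 'a'] -> ['a', 'c', 'b', 'e']
'c': index 1 in ['a', 'c', 'b', 'e'] -> ['c', 'a', 'b', 'e']
'b': index 2 in ['c', 'a', 'b', 'e'] -> ['b', 'c', 'a', 'e']
'c': index 1 in ['b', 'c', 'a', 'e'] -> ['c', 'b', 'a', 'e']
'a': index 2 in ['c', 'b', 'a', 'e'] -> ['a', 'c', 'b', 'e']
'a': index 0 in ['a', 'c', 'b', 'e'] -> ['a', 'c', 'b', 'e']
'c': index 1 in ['a', 'c', 'b', 'e'] -> ['c', 'a', 'b', 'e']


Output: [3, 2, 3, 1, 1, 3, 1, 2, 1, 2, 0, 1]


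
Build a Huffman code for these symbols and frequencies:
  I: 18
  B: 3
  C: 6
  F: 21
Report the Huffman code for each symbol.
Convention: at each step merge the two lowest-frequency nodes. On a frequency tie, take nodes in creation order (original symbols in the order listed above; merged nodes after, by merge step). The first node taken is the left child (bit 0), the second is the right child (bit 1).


Huffman tree construction:
Step 1: Merge B(3) + C(6) = 9
Step 2: Merge (B+C)(9) + I(18) = 27
Step 3: Merge F(21) + ((B+C)+I)(27) = 48
Read each symbol's code off the tree from the root (left child = 0, right child = 1).

Codes:
  I: 11 (length 2)
  B: 100 (length 3)
  C: 101 (length 3)
  F: 0 (length 1)
Average code length: 84/48 = 1.7500 bits/symbol


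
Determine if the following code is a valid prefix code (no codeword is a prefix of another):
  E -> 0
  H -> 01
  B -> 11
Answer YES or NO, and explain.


Checking each pair (does one codeword prefix another?):
  E='0' vs H='01': prefix -- VIOLATION

NO -- this is NOT a valid prefix code. E (0) is a prefix of H (01).


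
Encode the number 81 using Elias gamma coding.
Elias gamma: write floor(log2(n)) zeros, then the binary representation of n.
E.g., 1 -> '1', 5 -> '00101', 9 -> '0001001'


num_bits = floor(log2(81)) + 1 = 7
leading_zeros = num_bits - 1 = 6
binary(81) = 1010001

Elias gamma(81) = '000000' + '1010001' = 0000001010001 (13 bits)


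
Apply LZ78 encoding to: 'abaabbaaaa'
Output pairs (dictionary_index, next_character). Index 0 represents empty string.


LZ78 encoding steps:
Dictionary: {0: ''}
Step 1: w='' (idx 0), next='a' -> output (0, 'a'), add 'a' as idx 1
Step 2: w='' (idx 0), next='b' -> output (0, 'b'), add 'b' as idx 2
Step 3: w='a' (idx 1), next='a' -> output (1, 'a'), add 'aa' as idx 3
Step 4: w='b' (idx 2), next='b' -> output (2, 'b'), add 'bb' as idx 4
Step 5: w='aa' (idx 3), next='a' -> output (3, 'a'), add 'aaa' as idx 5
Step 6: w='a' (idx 1), end of input -> output (1, '')


Encoded: [(0, 'a'), (0, 'b'), (1, 'a'), (2, 'b'), (3, 'a'), (1, '')]


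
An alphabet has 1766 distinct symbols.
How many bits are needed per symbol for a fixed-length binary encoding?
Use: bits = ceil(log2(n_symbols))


log2(1766) = 10.7863
Bracket: 2^10 = 1024 < 1766 <= 2^11 = 2048
So ceil(log2(1766)) = 11

bits = ceil(log2(1766)) = ceil(10.7863) = 11 bits


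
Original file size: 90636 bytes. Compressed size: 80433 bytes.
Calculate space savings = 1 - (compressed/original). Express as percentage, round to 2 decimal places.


ratio = compressed/original = 80433/90636 = 0.887429
savings = 1 - ratio = 1 - 0.887429 = 0.112571
as a percentage: 0.112571 * 100 = 11.26%

Space savings = 1 - 80433/90636 = 11.26%


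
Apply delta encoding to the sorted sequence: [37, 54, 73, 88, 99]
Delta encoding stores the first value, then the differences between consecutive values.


First value: 37
Deltas:
  54 - 37 = 17
  73 - 54 = 19
  88 - 73 = 15
  99 - 88 = 11


Delta encoded: [37, 17, 19, 15, 11]


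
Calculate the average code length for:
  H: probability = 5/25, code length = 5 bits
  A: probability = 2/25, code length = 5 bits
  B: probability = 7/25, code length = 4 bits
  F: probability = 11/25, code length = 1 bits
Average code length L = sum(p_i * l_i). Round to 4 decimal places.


Weighted contributions p_i * l_i:
  H: (5/25) * 5 = 25/25
  A: (2/25) * 5 = 10/25
  B: (7/25) * 4 = 28/25
  F: (11/25) * 1 = 11/25
Sum = (25 + 10 + 28 + 11)/25 = 74/25

L = 74/25 = 2.9600 bits/symbol


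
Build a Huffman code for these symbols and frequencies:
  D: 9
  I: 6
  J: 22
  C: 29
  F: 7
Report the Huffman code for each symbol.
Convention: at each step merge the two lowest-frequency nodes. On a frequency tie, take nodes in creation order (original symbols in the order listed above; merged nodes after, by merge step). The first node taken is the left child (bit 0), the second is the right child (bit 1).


Huffman tree construction:
Step 1: Merge I(6) + F(7) = 13
Step 2: Merge D(9) + (I+F)(13) = 22
Step 3: Merge J(22) + (D+(I+F))(22) = 44
Step 4: Merge C(29) + (J+(D+(I+F)))(44) = 73
Read each symbol's code off the tree from the root (left child = 0, right child = 1).

Codes:
  D: 110 (length 3)
  I: 1110 (length 4)
  J: 10 (length 2)
  C: 0 (length 1)
  F: 1111 (length 4)
Average code length: 152/73 = 2.0822 bits/symbol


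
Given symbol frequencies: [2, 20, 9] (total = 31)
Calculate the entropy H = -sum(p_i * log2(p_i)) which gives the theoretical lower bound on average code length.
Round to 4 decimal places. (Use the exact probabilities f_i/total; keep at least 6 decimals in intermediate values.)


Per-symbol terms -p_i * log2(p_i) with p_i = f_i/31:
  p = 2/31 = 0.064516: log2(p) = -3.954196, -p*log2(p) = 0.255109
  p = 20/31 = 0.645161: log2(p) = -0.632268, -p*log2(p) = 0.407915
  p = 9/31 = 0.290323: log2(p) = -1.784271, -p*log2(p) = 0.518014
H = 0.255109 + 0.407915 + 0.518014 = 1.181038

H = 1.181 bits/symbol


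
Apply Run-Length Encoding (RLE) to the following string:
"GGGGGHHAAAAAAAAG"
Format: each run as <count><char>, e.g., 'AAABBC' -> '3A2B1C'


Scanning runs left to right:
  i=0: run of 'G' x 5 -> '5G'
  i=5: run of 'H' x 2 -> '2H'
  i=7: run of 'A' x 8 -> '8A'
  i=15: run of 'G' x 1 -> '1G'

RLE = 5G2H8A1G


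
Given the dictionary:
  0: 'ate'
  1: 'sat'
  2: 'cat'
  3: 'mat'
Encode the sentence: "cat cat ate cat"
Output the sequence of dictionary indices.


Look up each word in the dictionary:
  'cat' -> 2
  'cat' -> 2
  'ate' -> 0
  'cat' -> 2

Encoded: [2, 2, 0, 2]


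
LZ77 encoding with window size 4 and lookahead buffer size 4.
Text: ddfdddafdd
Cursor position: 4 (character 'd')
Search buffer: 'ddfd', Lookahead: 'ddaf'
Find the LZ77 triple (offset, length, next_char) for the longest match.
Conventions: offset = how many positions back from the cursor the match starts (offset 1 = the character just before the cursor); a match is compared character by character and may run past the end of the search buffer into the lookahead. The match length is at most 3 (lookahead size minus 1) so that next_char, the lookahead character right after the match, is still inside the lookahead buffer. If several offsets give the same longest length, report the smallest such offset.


Try each offset into the search buffer:
  offset=1 (pos 3, char 'd'): match length 2
  offset=2 (pos 2, char 'f'): match length 0
  offset=3 (pos 1, char 'd'): match length 1
  offset=4 (pos 0, char 'd'): match length 2
Longest match has length 2, found at offsets 1, 4; take the smallest, offset 1.
next_char = character at position 4 + 2 = 6 -> 'a'

Best match: offset=1, length=2 (matching 'dd' starting at position 3)
LZ77 triple: (1, 2, 'a')


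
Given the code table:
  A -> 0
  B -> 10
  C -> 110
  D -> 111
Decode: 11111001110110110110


Decoding:
111 -> D
110 -> C
0 -> A
111 -> D
0 -> A
110 -> C
110 -> C
110 -> C


Result: DCADACCC


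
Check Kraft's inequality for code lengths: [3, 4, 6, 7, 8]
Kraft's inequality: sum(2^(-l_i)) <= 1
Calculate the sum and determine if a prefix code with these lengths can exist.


Sum = 2^(-3) + 2^(-4) + 2^(-6) + 2^(-7) + 2^(-8)
    = 0.125 + 0.0625 + 0.015625 + 0.0078125 + 0.00390625
    = 55/256 = 0.21484375
Since 0.21484375 <= 1, Kraft's inequality IS satisfied.
A prefix code with these lengths CAN exist.

Kraft sum = 0.21484375. Satisfied.


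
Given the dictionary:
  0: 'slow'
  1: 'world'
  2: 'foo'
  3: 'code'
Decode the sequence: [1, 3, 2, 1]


Look up each index in the dictionary:
  1 -> 'world'
  3 -> 'code'
  2 -> 'foo'
  1 -> 'world'

Decoded: "world code foo world"


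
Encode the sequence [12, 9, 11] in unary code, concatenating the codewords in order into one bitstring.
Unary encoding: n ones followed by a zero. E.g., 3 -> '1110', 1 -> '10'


Encode each number as n ones followed by a terminating 0:
  12 -> 1111111111110 (13 bits)
  9 -> 1111111110 (10 bits)
  11 -> 111111111110 (12 bits)
Total length = 13 + 10 + 12 = 35 bits.

Unary([12, 9, 11]) = 11111111111101111111110111111111110 (35 bits)


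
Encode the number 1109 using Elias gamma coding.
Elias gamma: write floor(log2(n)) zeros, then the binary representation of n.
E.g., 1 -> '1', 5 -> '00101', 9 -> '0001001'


num_bits = floor(log2(1109)) + 1 = 11
leading_zeros = num_bits - 1 = 10
binary(1109) = 10001010101

Elias gamma(1109) = '0000000000' + '10001010101' = 000000000010001010101 (21 bits)


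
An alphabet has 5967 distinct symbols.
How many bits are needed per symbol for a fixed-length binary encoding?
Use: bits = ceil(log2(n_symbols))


log2(5967) = 12.5428
Bracket: 2^12 = 4096 < 5967 <= 2^13 = 8192
So ceil(log2(5967)) = 13

bits = ceil(log2(5967)) = ceil(12.5428) = 13 bits


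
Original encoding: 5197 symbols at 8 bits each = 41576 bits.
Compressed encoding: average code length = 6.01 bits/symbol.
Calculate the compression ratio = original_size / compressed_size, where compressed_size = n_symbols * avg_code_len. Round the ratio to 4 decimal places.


original_size = n_symbols * orig_bits = 5197 * 8 = 41576 bits
compressed_size = n_symbols * avg_code_len = 5197 * 6.01 = 31233.97 bits
ratio = original_size / compressed_size = 41576 / 31233.97 = 1.3311

Compression ratio = 1.3311


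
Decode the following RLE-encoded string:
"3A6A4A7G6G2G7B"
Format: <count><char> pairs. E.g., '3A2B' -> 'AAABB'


Expanding each <count><char> pair:
  3A -> 'AAA'
  6A -> 'AAAAAA'
  4A -> 'AAAA'
  7G -> 'GGGGGGG'
  6G -> 'GGGGGG'
  2G -> 'GG'
  7B -> 'BBBBBBB'

Decoded = AAAAAAAAAAAAAGGGGGGGGGGGGGGGBBBBBBB


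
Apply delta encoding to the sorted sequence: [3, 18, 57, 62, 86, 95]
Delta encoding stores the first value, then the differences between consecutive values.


First value: 3
Deltas:
  18 - 3 = 15
  57 - 18 = 39
  62 - 57 = 5
  86 - 62 = 24
  95 - 86 = 9


Delta encoded: [3, 15, 39, 5, 24, 9]


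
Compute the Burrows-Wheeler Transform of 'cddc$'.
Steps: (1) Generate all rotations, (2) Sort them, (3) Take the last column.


Rotations (sorted):
  0: $cddc -> last char: c
  1: c$cdd -> last char: d
  2: cddc$ -> last char: $
  3: dc$cd -> last char: d
  4: ddc$c -> last char: c


BWT = cd$dc


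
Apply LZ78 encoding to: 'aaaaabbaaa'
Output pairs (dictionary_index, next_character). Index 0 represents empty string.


LZ78 encoding steps:
Dictionary: {0: ''}
Step 1: w='' (idx 0), next='a' -> output (0, 'a'), add 'a' as idx 1
Step 2: w='a' (idx 1), next='a' -> output (1, 'a'), add 'aa' as idx 2
Step 3: w='aa' (idx 2), next='b' -> output (2, 'b'), add 'aab' as idx 3
Step 4: w='' (idx 0), next='b' -> output (0, 'b'), add 'b' as idx 4
Step 5: w='aa' (idx 2), next='a' -> output (2, 'a'), add 'aaa' as idx 5


Encoded: [(0, 'a'), (1, 'a'), (2, 'b'), (0, 'b'), (2, 'a')]


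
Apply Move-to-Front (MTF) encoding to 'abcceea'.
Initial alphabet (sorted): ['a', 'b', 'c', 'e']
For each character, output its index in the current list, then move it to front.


MTF encoding:
'a': index 0 in ['a', 'b', 'c', 'e'] -> ['a', 'b', 'c', 'e']
'b': index 1 in ['a', 'b', 'c', 'e'] -> ['b', 'a', 'c', 'e']
'c': index 2 in ['b', 'a', 'c', 'e'] -> ['c', 'b', 'a', 'e']
'c': index 0 in ['c', 'b', 'a', 'e'] -> ['c', 'b', 'a', 'e']
'e': index 3 in ['c', 'b', 'a', 'e'] -> ['e', 'c', 'b', 'a']
'e': index 0 in ['e', 'c', 'b', 'a'] -> ['e', 'c', 'b', 'a']
'a': index 3 in ['e', 'c', 'b', 'a'] -> ['a', 'e', 'c', 'b']


Output: [0, 1, 2, 0, 3, 0, 3]


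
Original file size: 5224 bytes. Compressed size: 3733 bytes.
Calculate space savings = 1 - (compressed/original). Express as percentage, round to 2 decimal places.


ratio = compressed/original = 3733/5224 = 0.714587
savings = 1 - ratio = 1 - 0.714587 = 0.285413
as a percentage: 0.285413 * 100 = 28.54%

Space savings = 1 - 3733/5224 = 28.54%


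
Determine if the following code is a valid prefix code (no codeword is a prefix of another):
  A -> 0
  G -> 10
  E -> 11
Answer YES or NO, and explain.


Checking each pair (does one codeword prefix another?):
  A='0' vs G='10': no prefix
  A='0' vs E='11': no prefix
  G='10' vs A='0': no prefix
  G='10' vs E='11': no prefix
  E='11' vs A='0': no prefix
  E='11' vs G='10': no prefix
No violation found over all pairs.

YES -- this is a valid prefix code. No codeword is a prefix of any other codeword.


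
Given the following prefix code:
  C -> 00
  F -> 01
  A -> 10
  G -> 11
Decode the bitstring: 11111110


Decoding step by step:
Bits 11 -> G
Bits 11 -> G
Bits 11 -> G
Bits 10 -> A


Decoded message: GGGA


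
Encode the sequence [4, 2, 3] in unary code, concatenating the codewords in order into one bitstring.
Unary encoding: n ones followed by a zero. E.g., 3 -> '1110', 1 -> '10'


Encode each number as n ones followed by a terminating 0:
  4 -> 11110 (5 bits)
  2 -> 110 (3 bits)
  3 -> 1110 (4 bits)
Total length = 5 + 3 + 4 = 12 bits.

Unary([4, 2, 3]) = 111101101110 (12 bits)


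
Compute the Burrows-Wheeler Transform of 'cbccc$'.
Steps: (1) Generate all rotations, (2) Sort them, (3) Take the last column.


Rotations (sorted):
  0: $cbccc -> last char: c
  1: bccc$c -> last char: c
  2: c$cbcc -> last char: c
  3: cbccc$ -> last char: $
  4: cc$cbc -> last char: c
  5: ccc$cb -> last char: b


BWT = ccc$cb


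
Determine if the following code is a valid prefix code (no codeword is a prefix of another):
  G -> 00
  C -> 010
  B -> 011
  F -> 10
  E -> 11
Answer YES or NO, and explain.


Checking each pair (does one codeword prefix another?):
  G='00' vs C='010': no prefix
  G='00' vs B='011': no prefix
  G='00' vs F='10': no prefix
  G='00' vs E='11': no prefix
  C='010' vs G='00': no prefix
  C='010' vs B='011': no prefix
  C='010' vs F='10': no prefix
  C='010' vs E='11': no prefix
  B='011' vs G='00': no prefix
  B='011' vs C='010': no prefix
  B='011' vs F='10': no prefix
  B='011' vs E='11': no prefix
  F='10' vs G='00': no prefix
  F='10' vs C='010': no prefix
  F='10' vs B='011': no prefix
  F='10' vs E='11': no prefix
  E='11' vs G='00': no prefix
  E='11' vs C='010': no prefix
  E='11' vs B='011': no prefix
  E='11' vs F='10': no prefix
No violation found over all pairs.

YES -- this is a valid prefix code. No codeword is a prefix of any other codeword.


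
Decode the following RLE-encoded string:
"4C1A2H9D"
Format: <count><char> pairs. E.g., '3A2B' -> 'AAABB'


Expanding each <count><char> pair:
  4C -> 'CCCC'
  1A -> 'A'
  2H -> 'HH'
  9D -> 'DDDDDDDDD'

Decoded = CCCCAHHDDDDDDDDD


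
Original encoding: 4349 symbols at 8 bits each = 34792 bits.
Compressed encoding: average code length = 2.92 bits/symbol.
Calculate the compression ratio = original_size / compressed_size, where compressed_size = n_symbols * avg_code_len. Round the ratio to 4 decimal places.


original_size = n_symbols * orig_bits = 4349 * 8 = 34792 bits
compressed_size = n_symbols * avg_code_len = 4349 * 2.92 = 12699.08 bits
ratio = original_size / compressed_size = 34792 / 12699.08 = 2.7397

Compression ratio = 2.7397


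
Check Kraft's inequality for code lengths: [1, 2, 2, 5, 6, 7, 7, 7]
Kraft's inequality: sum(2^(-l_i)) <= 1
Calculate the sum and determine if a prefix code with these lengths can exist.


Sum = 2^(-1) + 2^(-2) + 2^(-2) + 2^(-5) + 2^(-6) + 2^(-7) + 2^(-7) + 2^(-7)
    = 0.5 + 0.25 + 0.25 + 0.03125 + 0.015625 + 0.0078125 + 0.0078125 + 0.0078125
    = 137/128 = 1.0703125
Since 1.0703125 > 1, Kraft's inequality is NOT satisfied.
A prefix code with these lengths CANNOT exist.

Kraft sum = 1.0703125. Not satisfied.


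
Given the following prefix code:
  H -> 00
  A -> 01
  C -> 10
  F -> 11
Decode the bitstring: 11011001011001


Decoding step by step:
Bits 11 -> F
Bits 01 -> A
Bits 10 -> C
Bits 01 -> A
Bits 01 -> A
Bits 10 -> C
Bits 01 -> A


Decoded message: FACAACA


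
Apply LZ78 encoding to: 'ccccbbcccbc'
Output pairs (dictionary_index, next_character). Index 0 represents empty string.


LZ78 encoding steps:
Dictionary: {0: ''}
Step 1: w='' (idx 0), next='c' -> output (0, 'c'), add 'c' as idx 1
Step 2: w='c' (idx 1), next='c' -> output (1, 'c'), add 'cc' as idx 2
Step 3: w='c' (idx 1), next='b' -> output (1, 'b'), add 'cb' as idx 3
Step 4: w='' (idx 0), next='b' -> output (0, 'b'), add 'b' as idx 4
Step 5: w='cc' (idx 2), next='c' -> output (2, 'c'), add 'ccc' as idx 5
Step 6: w='b' (idx 4), next='c' -> output (4, 'c'), add 'bc' as idx 6


Encoded: [(0, 'c'), (1, 'c'), (1, 'b'), (0, 'b'), (2, 'c'), (4, 'c')]


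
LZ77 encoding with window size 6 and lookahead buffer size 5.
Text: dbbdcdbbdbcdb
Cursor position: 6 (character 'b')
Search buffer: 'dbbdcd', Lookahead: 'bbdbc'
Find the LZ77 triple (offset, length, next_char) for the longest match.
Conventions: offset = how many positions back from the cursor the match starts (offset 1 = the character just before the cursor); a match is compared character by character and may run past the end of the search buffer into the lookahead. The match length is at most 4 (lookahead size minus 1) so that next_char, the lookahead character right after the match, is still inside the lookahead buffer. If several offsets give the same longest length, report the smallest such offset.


Try each offset into the search buffer:
  offset=1 (pos 5, char 'd'): match length 0
  offset=2 (pos 4, char 'c'): match length 0
  offset=3 (pos 3, char 'd'): match length 0
  offset=4 (pos 2, char 'b'): match length 1
  offset=5 (pos 1, char 'b'): match length 3
  offset=6 (pos 0, char 'd'): match length 0
Longest match has length 3 at offset 5.
next_char = character at position 6 + 3 = 9 -> 'b'

Best match: offset=5, length=3 (matching 'bbd' starting at position 1)
LZ77 triple: (5, 3, 'b')


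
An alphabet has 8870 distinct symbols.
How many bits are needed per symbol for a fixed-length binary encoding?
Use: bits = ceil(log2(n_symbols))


log2(8870) = 13.1147
Bracket: 2^13 = 8192 < 8870 <= 2^14 = 16384
So ceil(log2(8870)) = 14

bits = ceil(log2(8870)) = ceil(13.1147) = 14 bits


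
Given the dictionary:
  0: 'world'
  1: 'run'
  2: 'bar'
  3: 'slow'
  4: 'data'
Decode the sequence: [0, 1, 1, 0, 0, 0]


Look up each index in the dictionary:
  0 -> 'world'
  1 -> 'run'
  1 -> 'run'
  0 -> 'world'
  0 -> 'world'
  0 -> 'world'

Decoded: "world run run world world world"
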